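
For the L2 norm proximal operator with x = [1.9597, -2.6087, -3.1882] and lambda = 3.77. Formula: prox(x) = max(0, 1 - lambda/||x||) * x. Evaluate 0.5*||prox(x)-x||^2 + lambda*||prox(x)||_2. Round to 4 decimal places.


Step 1: Compute ||x||.
||x|| = 4.5618
Step 2: Compute scaling factor.
scale = max(0, 1 - 3.77/4.5618) = 0.1736
Step 3: prox(x) = [0.3402, -0.4528, -0.5534]
||prox(x)|| = 0.7918
Step 4: Proximal objective.
0.5*||prox-x||^2 = 7.1065
lambda*||prox|| = 2.9851
Total = 10.0917


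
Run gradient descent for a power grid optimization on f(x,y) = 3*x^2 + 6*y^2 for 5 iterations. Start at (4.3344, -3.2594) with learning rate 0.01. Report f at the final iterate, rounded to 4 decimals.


Gradient descent on f(x,y) = 3*x^2 + 6*y^2.
Starting point: (4.3344, -3.2594), alpha = 0.01
Step 1: grad_x = 2*3*4.3344 = 26.0064, grad_y = 2*6*-3.2594 = -39.1128
  x_1 = 4.3344 - 0.01*26.0064 = 4.0743
  y_1 = -3.2594 - 0.01*-39.1128 = -2.8683
Step 2: grad_x = 2*3*4.0743 = 24.446, grad_y = 2*6*-2.8683 = -34.4193
  x_2 = 4.0743 - 0.01*24.446 = 3.8299
  y_2 = -2.8683 - 0.01*-34.4193 = -2.5241
Step 3: grad_x = 2*3*3.8299 = 22.9793, grad_y = 2*6*-2.5241 = -30.289
  x_3 = 3.8299 - 0.01*22.9793 = 3.6001
  y_3 = -2.5241 - 0.01*-30.289 = -2.2212
Step 4: grad_x = 2*3*3.6001 = 21.6005, grad_y = 2*6*-2.2212 = -26.6543
  x_4 = 3.6001 - 0.01*21.6005 = 3.3841
  y_4 = -2.2212 - 0.01*-26.6543 = -1.9546
Step 5: grad_x = 2*3*3.3841 = 20.3045, grad_y = 2*6*-1.9546 = -23.4558
  x_5 = 3.3841 - 0.01*20.3045 = 3.181
  y_5 = -1.9546 - 0.01*-23.4558 = -1.7201
f(3.181, -1.7201) = 3*3.181^2 + 6*(-1.7201)^2 = 48.1092


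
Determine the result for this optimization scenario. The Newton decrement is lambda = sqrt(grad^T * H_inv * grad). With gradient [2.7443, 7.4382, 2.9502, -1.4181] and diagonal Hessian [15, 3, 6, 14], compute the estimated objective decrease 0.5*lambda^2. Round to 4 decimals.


Step 1: H is diagonal, so H^(-1) * g = [0.183, 2.4794, 0.4917, -0.1013].
Step 2: g^T H^(-1) g = sum_i g_i^2 / H_ii
  = (2.7443)^2/15 + (7.4382)^2/3 + (2.9502)^2/6 + (-1.4181)^2/14
  = 0.5021 + 18.4423 + 1.4506 + 0.1436 = 20.5386
Step 3: Objective decrease = 0.5 * g^T H^(-1) g = 10.2693


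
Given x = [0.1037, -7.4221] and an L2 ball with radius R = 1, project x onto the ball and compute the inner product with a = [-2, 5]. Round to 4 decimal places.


Step 1: Compute ||x|| (intermediates to 6 decimals).
||x|| = sqrt(0.1037^2 + (-7.4221)^2) = 7.422824
Step 2: Project.
Since ||x|| > R, scale = R/||x|| = 1/7.422824 = 0.13472, proj(x) = scale * x
proj(x) = [0.01397, -0.999905]
Step 3: Dot product.
a^T * proj(x) = -2*0.01397 + 5*(-0.999905) = -5.0275


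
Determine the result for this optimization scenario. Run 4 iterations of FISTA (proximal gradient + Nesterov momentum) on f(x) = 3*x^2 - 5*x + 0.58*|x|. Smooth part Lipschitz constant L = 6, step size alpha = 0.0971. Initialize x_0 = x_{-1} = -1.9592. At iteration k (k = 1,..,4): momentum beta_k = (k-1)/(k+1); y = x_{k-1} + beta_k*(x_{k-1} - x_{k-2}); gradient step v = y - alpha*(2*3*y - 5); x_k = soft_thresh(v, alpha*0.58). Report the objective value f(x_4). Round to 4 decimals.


FISTA on f(x) = 3*x^2 - 5*x + 0.58*|x|
L = 6, alpha = 0.0971
Iteration 1: beta = 0.0, y = -1.9592 + 0.0*(-1.9592 + 1.9592) = -1.9592
  grad(y) = -16.7552, v = y - alpha*grad = -0.3323
  prox(v) = soft_thresh(-0.3323, 0.0563) = -0.276
Iteration 2: beta = 0.3333, y = -0.276 + 0.3333*(-0.276 + 1.9592) = 0.2851
  grad(y) = -3.2892, v = y - alpha*grad = 0.6045
  prox(v) = soft_thresh(0.6045, 0.0563) = 0.5482
Iteration 3: beta = 0.5, y = 0.5482 + 0.5*(0.5482 + 0.276) = 0.9603
  grad(y) = 0.7616, v = y - alpha*grad = 0.8863
  prox(v) = soft_thresh(0.8863, 0.0563) = 0.83
Iteration 4: beta = 0.6, y = 0.83 + 0.6*(0.83 - 0.5482) = 0.9991
  grad(y) = 0.9945, v = y - alpha*grad = 0.9025
  prox(v) = soft_thresh(0.9025, 0.0563) = 0.8462
f(x_4) = 3*0.8462^2 - 5*0.8462 + 0.58*|0.8462| = -1.592


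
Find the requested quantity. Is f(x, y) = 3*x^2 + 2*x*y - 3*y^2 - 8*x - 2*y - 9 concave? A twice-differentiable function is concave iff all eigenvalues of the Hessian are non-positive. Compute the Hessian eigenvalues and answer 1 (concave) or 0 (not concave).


The Hessian of f(x,y) = 3*x^2 + 2*x*y - 3*y^2 - 8*x - 2*y - 9 is:
H = [[6, 2], [2, -6]]
Trace = 6 - 6 = 0
Determinant = 6*-6 - (2)^2 = -40
Discriminant = (0)^2 - 4*-40 = 160.0
Eigenvalues: lambda_1 = -6.3246, lambda_2 = 6.3246
The function is not concave.

0


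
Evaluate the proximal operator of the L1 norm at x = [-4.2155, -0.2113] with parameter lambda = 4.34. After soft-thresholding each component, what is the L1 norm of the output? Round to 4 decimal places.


Soft-thresholding with lambda = 4.34:
prox(-4.2155) = sign(-4.2155)*max(|-4.2155| - 4.34, 0) = 0.0
prox(-0.2113) = sign(-0.2113)*max(|-0.2113| - 4.34, 0) = 0.0
prox(x) = [0.0, 0.0]
||prox(x)||_1 = 0.0 + 0.0 = 0.0


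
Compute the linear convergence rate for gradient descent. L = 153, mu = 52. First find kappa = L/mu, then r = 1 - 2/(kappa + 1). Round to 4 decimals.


Step 1: Compute the condition number.
kappa = L/mu = 153/52 = 2.9423
Step 2: Compute the convergence rate.
r = 1 - 2/(kappa + 1) = 1 - 2*mu/(L + mu) = (L - mu)/(L + mu) = 101/205 = 0.4927


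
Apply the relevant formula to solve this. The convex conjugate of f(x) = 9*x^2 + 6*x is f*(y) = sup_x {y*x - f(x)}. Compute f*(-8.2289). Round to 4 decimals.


f*(y) = sup_x {y*x - a*x^2 - b*x} = sup_x {(y-b)*x - a*x^2}
FOC: (y - b) - 2a*x = 0 => x* = (y - b)/(2a)
x* = (-8.2289 - 6)/(2*9) = -0.7905
f*(-8.2289) = (y-b)^2/(4a) = (-8.2289 - 6)^2/(4*9)
= 202.4616/36 = 5.6239


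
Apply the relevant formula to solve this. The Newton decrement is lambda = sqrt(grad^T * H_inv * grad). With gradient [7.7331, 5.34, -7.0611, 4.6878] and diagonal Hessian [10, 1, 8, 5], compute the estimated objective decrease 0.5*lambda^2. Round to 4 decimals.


Step 1: H is diagonal, so H^(-1) * g = [0.7733, 5.34, -0.8826, 0.9376].
Step 2: g^T H^(-1) g = sum_i g_i^2 / H_ii
  = (7.7331)^2/10 + (5.34)^2/1 + (-7.0611)^2/8 + (4.6878)^2/5
  = 5.9801 + 28.5156 + 6.2324 + 4.3951 = 45.1232
Step 3: Objective decrease = 0.5 * g^T H^(-1) g = 22.5616


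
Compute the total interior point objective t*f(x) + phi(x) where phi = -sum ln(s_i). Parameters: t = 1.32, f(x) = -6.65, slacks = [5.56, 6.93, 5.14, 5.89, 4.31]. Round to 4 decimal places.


Step 1: Compute log-barrier.
ln values: [1.7156, 1.9359, 1.6371, 1.7733, 1.4609]
phi = -(1.7156 + 1.9359 + 1.6371 + 1.7733 + 1.4609) = -8.5227
Step 2: Compute augmented objective.
t*f(x) = 1.32*-6.65 = -8.778
Total = -8.778 - 8.5227 = -17.3007


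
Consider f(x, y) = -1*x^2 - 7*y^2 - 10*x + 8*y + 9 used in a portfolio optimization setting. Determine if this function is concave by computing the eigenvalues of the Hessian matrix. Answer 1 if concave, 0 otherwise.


The Hessian of f(x,y) = -1*x^2 - 7*y^2 - 10*x + 8*y + 9 is:
H = [[-2, 0], [0, -14]]
Trace = -2 - 14 = -16
Determinant = -2*-14 - (0)^2 = 28
Discriminant = (-16)^2 - 4*28 = 144.0
Eigenvalues: lambda_1 = -14.0, lambda_2 = -2.0
The function is concave.

1


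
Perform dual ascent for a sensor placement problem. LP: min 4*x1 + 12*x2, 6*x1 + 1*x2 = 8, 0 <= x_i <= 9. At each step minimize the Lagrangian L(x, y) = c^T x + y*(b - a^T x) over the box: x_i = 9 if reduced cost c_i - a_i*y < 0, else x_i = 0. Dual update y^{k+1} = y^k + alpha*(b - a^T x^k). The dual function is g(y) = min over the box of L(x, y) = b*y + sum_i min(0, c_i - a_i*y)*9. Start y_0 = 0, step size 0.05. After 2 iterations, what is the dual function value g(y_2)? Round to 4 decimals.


Dual ascent for LP: min 4*x1 + 12*x2, 6*x1 + 1*x2 = 8, 0 <= x_i <= 9
Step 1: y^k = 0.0, reduced costs: (4.0, 12.0)
  x^k = (0.0, 0.0), subgradient = b - a^T x = 8.0
  y^{k+1} = 0.0 + 0.05*8.0 = 0.4
Step 2: y^k = 0.4, reduced costs: (1.6, 11.6)
  x^k = (0.0, 0.0), subgradient = b - a^T x = 8.0
  y^{k+1} = 0.4 + 0.05*8.0 = 0.8
Dual objective at y_2 = 0.8: reduced costs (-0.8, 11.2), box minimizer x = (9.0, 0.0)
g(y_2) = b*y + (c1 - a1*y)*x1 + (c2 - a2*y)*x2 = 8*0.8 + (-0.8)*9.0 + 11.2*0.0 = 6.4 - 7.2 + 0.0 = -0.8


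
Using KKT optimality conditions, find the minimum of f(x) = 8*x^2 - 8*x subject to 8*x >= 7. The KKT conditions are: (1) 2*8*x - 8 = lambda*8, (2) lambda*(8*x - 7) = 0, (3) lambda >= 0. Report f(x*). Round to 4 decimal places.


Step 1: Try lambda = 0 (constraint inactive).
x_unc = 8/(2*8) = 0.5
Check: 8*0.5 = 4.0 < 7 -- violated!
Step 2: Constraint must be active: 8*x = 7
x* = 7/8 = 0.875
lambda = (2*8*0.875 - 8)/8 = 0.75
Step 3: Compute optimal value.
f(x*) = 8*0.875^2 - 8*0.875 = -0.875


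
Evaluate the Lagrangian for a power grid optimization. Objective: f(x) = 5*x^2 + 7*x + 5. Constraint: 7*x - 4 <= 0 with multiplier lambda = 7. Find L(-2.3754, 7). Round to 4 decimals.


Step 1: Evaluate f(x).
f(-2.3754) = 5*(-2.3754)^2 + 7*(-2.3754) + 5 = 16.5848
Step 2: Evaluate g(x).
g(-2.3754) = 7*-2.3754 - 4 = -20.6278
Step 3: Compute Lagrangian.
L = 16.5848 + 7*-20.6278 = -127.8098


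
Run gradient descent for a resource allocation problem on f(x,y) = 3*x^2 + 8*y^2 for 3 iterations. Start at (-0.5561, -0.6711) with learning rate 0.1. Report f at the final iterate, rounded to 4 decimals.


Gradient descent on f(x,y) = 3*x^2 + 8*y^2.
Starting point: (-0.5561, -0.6711), alpha = 0.1
Step 1: grad_x = 2*3*-0.5561 = -3.3366, grad_y = 2*8*-0.6711 = -10.7376
  x_1 = -0.5561 - 0.1*-3.3366 = -0.2224
  y_1 = -0.6711 - 0.1*-10.7376 = 0.4027
Step 2: grad_x = 2*3*-0.2224 = -1.3346, grad_y = 2*8*0.4027 = 6.4426
  x_2 = -0.2224 - 0.1*-1.3346 = -0.089
  y_2 = 0.4027 - 0.1*6.4426 = -0.2416
Step 3: grad_x = 2*3*-0.089 = -0.5339, grad_y = 2*8*-0.2416 = -3.8655
  x_3 = -0.089 - 0.1*-0.5339 = -0.0356
  y_3 = -0.2416 - 0.1*-3.8655 = 0.145
f(-0.0356, 0.145) = 3*(-0.0356)^2 + 8*0.145^2 = 0.1719


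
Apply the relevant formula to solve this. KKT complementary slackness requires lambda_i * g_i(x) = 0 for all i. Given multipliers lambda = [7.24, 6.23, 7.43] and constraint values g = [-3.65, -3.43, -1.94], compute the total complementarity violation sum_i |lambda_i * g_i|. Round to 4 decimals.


KKT complementary slackness check:
lambda_1 * g_1 = 7.24 * -3.65 = -26.426
lambda_2 * g_2 = 6.23 * -3.43 = -21.3689
lambda_3 * g_3 = 7.43 * -1.94 = -14.4142
Total violation = 26.426 + 21.3689 + 14.4142 = 62.2091


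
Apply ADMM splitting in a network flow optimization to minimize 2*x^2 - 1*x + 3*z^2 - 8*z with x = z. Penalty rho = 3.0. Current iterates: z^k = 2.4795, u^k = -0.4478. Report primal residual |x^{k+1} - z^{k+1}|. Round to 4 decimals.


ADMM iteration with rho = 3.0, z^k = 2.4795, u^k = -0.4478
Step 1: x-update.
Minimize 2*x^2 - 1*x + (3.0/2)*(x - 2.4795 - 0.4478)^2
FOC: (2*2 + 3.0)*x = 1 + 3.0*(2.4795 + 0.4478)
x^{k+1} = 1.3974
Step 2: z-update.
Minimize 3*z^2 - 8*z + (3.0/2)*(1.3974 - z - 0.4478)^2
FOC: (2*3 + 3.0)*z = 8 + 3.0*(1.3974 - 0.4478)
z^{k+1} = 1.2054
Step 3: u-update.
u^{k+1} = -0.4478 + 1.3974 - 1.2054 = -0.2558
Step 4: Primal residual = |1.3974 - 1.2054| = 0.192


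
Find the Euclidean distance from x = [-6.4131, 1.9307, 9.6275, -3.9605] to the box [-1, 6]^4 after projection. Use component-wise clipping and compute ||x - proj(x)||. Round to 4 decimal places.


Project each component onto [-1, 6].
clip(-6.4131) = -1.0, clip(1.9307) = 1.9307, clip(9.6275) = 6.0, clip(-3.9605) = -1.0
Projection = [-1.0, 1.9307, 6.0, -1.0]
Squared diffs: [29.3017, 0.0, 13.1588, 8.7646]
Distance = sqrt(51.2251) = 7.1572


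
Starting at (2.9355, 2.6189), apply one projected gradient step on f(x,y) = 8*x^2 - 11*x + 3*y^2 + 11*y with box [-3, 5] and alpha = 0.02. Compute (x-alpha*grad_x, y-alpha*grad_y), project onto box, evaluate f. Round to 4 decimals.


Step 1: Compute gradient at (2.9355, 2.6189).
grad_x = 2*8*2.9355 - 11 = 35.968
grad_y = 2*3*2.6189 + 11 = 26.7134
Step 2: Gradient step.
x_raw = 2.9355 - 0.02*35.968 = 2.2161
y_raw = 2.6189 - 0.02*26.7134 = 2.0846
Step 3: Project onto [-3, 5].
x_proj = clip(2.2161) = 2.2161
y_proj = clip(2.0846) = 2.0846
Step 4: Evaluate f.
f(2.2161, 2.0846) = 50.8807


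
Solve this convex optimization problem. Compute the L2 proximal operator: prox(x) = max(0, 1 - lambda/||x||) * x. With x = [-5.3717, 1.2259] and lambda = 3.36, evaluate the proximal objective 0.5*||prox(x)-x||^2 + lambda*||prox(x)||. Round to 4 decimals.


Step 1: Compute ||x||.
||x|| = 5.5098
Step 2: Compute scaling factor.
scale = max(0, 1 - 3.36/5.5098) = 0.3902
Step 3: prox(x) = [-2.0959, 0.4783]
||prox(x)|| = 2.1498
Step 4: Proximal objective.
0.5*||prox-x||^2 = 5.6448
lambda*||prox|| = 7.2233
Total = 12.8682


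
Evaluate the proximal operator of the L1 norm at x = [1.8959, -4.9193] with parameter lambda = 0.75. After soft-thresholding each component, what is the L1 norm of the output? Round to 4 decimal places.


Soft-thresholding with lambda = 0.75:
prox(1.8959) = sign(1.8959)*max(|1.8959| - 0.75, 0) = 1.1459
prox(-4.9193) = sign(-4.9193)*max(|-4.9193| - 0.75, 0) = -4.1693
prox(x) = [1.1459, -4.1693]
||prox(x)||_1 = 1.1459 + 4.1693 = 5.3152


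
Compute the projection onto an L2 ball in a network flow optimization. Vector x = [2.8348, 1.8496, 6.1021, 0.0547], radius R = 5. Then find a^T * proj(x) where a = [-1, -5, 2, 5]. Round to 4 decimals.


Step 1: Compute ||x|| (intermediates to 6 decimals).
||x|| = sqrt(2.8348^2 + 1.8496^2 + 6.1021^2 + 0.0547^2) = 6.978232
Step 2: Project.
Since ||x|| > R, scale = R/||x|| = 5/6.978232 = 0.716514, proj(x) = scale * x
proj(x) = [2.031174, 1.325264, 4.37224, 0.039193]
Step 3: Dot product.
a^T * proj(x) = -1*2.031174 - 5*1.325264 + 2*4.37224 + 5*0.039193 = 0.283


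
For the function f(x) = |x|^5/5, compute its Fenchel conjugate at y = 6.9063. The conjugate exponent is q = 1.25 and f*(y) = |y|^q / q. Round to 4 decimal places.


The conjugate exponent q satisfies 1/p + 1/q = 1.
p = 5, so q = 5/(5 - 1) = 1.25
|y|^q = 6.9063^1.25 = 11.1958
f*(6.9063) = 11.1958 / 1.25 = 8.9567


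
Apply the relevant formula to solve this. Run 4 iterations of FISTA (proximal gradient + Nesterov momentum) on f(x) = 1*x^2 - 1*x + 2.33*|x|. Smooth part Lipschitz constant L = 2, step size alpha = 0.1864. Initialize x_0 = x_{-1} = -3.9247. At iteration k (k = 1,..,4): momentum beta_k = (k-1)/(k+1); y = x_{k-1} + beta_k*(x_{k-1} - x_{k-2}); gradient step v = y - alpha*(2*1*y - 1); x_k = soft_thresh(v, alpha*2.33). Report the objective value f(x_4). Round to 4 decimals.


FISTA on f(x) = 1*x^2 - 1*x + 2.33*|x|
L = 2, alpha = 0.1864
Iteration 1: beta = 0.0, y = -3.9247 + 0.0*(-3.9247 + 3.9247) = -3.9247
  grad(y) = -8.8494, v = y - alpha*grad = -2.2752
  prox(v) = soft_thresh(-2.2752, 0.4343) = -1.8409
Iteration 2: beta = 0.3333, y = -1.8409 + 0.3333*(-1.8409 + 3.9247) = -1.1462
  grad(y) = -3.2925, v = y - alpha*grad = -0.5325
  prox(v) = soft_thresh(-0.5325, 0.4343) = -0.0982
Iteration 3: beta = 0.5, y = -0.0982 + 0.5*(-0.0982 + 1.8409) = 0.7731
  grad(y) = 0.5462, v = y - alpha*grad = 0.6713
  prox(v) = soft_thresh(0.6713, 0.4343) = 0.237
Iteration 4: beta = 0.6, y = 0.237 + 0.6*(0.237 + 0.0982) = 0.4381
  grad(y) = -0.1238, v = y - alpha*grad = 0.4612
  prox(v) = soft_thresh(0.4612, 0.4343) = 0.0269
f(x_4) = 1*0.0269^2 - 1*0.0269 + 2.33*|0.0269| = 0.0365


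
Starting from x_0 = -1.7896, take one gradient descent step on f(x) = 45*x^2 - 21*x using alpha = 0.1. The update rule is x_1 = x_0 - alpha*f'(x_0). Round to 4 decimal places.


We compute the gradient at x_0 and apply the update.
f'(x) = 90*x - 21
f'(-1.7896) = 90*-1.7896 - 21 = -182.064
x_1 = -1.7896 - 0.1*-182.064 = 16.4168


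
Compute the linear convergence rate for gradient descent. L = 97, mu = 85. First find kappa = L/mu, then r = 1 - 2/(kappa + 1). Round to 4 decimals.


Step 1: Compute the condition number.
kappa = L/mu = 97/85 = 1.1412
Step 2: Compute the convergence rate.
r = 1 - 2/(kappa + 1) = 1 - 2*mu/(L + mu) = (L - mu)/(L + mu) = 12/182 = 0.0659


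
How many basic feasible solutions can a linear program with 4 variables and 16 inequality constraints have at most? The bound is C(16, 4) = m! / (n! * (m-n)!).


Each vertex corresponds to some choice of n active constraints out of m, so the number of vertices is at most C(m, n) = m! / (n!(m-n)!).
m = 16, n = 4
Numerator: 16 * 15 * 14 * 13
Denominator: 4! = 24
C(16, 4) = 1820


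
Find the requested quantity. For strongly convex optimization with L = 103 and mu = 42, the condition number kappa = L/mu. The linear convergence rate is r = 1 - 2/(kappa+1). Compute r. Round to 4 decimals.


Step 1: Compute the condition number.
kappa = L/mu = 103/42 = 2.4524
Step 2: Compute the convergence rate.
r = 1 - 2/(kappa + 1) = 1 - 2*mu/(L + mu) = (L - mu)/(L + mu) = 61/145 = 0.4207


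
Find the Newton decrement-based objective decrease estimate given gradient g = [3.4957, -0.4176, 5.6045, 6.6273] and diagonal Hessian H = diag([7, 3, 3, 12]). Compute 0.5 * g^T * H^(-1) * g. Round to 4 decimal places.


Step 1: H is diagonal, so H^(-1) * g = [0.4994, -0.1392, 1.8682, 0.5523].
Step 2: g^T H^(-1) g = sum_i g_i^2 / H_ii
  = (3.4957)^2/7 + (-0.4176)^2/3 + (5.6045)^2/3 + (6.6273)^2/12
  = 1.7457 + 0.0581 + 10.4701 + 3.6601 = 15.9341
Step 3: Objective decrease = 0.5 * g^T H^(-1) g = 7.967


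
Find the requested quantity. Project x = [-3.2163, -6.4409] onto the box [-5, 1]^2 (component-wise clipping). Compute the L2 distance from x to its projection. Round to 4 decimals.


Project each component onto [-5, 1].
clip(-3.2163) = -3.2163, clip(-6.4409) = -5.0
Projection = [-3.2163, -5.0]
Squared diffs: [0.0, 2.0762]
Distance = sqrt(2.0762) = 1.4409


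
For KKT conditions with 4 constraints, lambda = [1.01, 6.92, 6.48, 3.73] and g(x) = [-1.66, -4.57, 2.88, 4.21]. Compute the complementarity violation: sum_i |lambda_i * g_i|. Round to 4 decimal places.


KKT complementary slackness check:
lambda_1 * g_1 = 1.01 * -1.66 = -1.6766
lambda_2 * g_2 = 6.92 * -4.57 = -31.6244
lambda_3 * g_3 = 6.48 * 2.88 = 18.6624
lambda_4 * g_4 = 3.73 * 4.21 = 15.7033
Total violation = 1.6766 + 31.6244 + 18.6624 + 15.7033 = 67.6667


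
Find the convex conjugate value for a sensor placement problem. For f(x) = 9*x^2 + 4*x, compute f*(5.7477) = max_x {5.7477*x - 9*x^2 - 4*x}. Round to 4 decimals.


f*(y) = sup_x {y*x - a*x^2 - b*x} = sup_x {(y-b)*x - a*x^2}
FOC: (y - b) - 2a*x = 0 => x* = (y - b)/(2a)
x* = (5.7477 - 4)/(2*9) = 0.0971
f*(5.7477) = (y-b)^2/(4a) = (5.7477 - 4)^2/(4*9)
= 3.0545/36 = 0.0848


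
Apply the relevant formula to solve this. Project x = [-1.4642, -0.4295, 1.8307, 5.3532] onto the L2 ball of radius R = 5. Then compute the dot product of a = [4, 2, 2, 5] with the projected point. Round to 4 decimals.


Step 1: Compute ||x|| (intermediates to 6 decimals).
||x|| = sqrt((-1.4642)^2 + (-0.4295)^2 + 1.8307^2 + 5.3532^2) = 5.859741
Step 2: Project.
Since ||x|| > R, scale = R/||x|| = 5/5.859741 = 0.85328, proj(x) = scale * x
proj(x) = [-1.249373, -0.366484, 1.5621, 4.567778]
Step 3: Dot product.
a^T * proj(x) = 4*(-1.249373) + 2*(-0.366484) + 2*1.5621 + 5*4.567778 = 20.2326


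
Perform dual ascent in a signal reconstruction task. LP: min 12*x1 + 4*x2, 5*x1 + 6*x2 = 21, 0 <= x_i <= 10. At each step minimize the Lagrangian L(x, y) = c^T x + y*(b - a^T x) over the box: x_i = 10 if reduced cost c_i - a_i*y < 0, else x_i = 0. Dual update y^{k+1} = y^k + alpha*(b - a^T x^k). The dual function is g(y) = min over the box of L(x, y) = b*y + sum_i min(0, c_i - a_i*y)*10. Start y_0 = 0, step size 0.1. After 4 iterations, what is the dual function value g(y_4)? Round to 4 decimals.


Dual ascent for LP: min 12*x1 + 4*x2, 5*x1 + 6*x2 = 21, 0 <= x_i <= 10
Step 1: y^k = 0.0, reduced costs: (12.0, 4.0)
  x^k = (0.0, 0.0), subgradient = b - a^T x = 21.0
  y^{k+1} = 0.0 + 0.1*21.0 = 2.1
Step 2: y^k = 2.1, reduced costs: (1.5, -8.6)
  x^k = (0.0, 10.0), subgradient = b - a^T x = -39.0
  y^{k+1} = 2.1 + 0.1*-39.0 = -1.8
Step 3: y^k = -1.8, reduced costs: (21.0, 14.8)
  x^k = (0.0, 0.0), subgradient = b - a^T x = 21.0
  y^{k+1} = -1.8 + 0.1*21.0 = 0.3
Step 4: y^k = 0.3, reduced costs: (10.5, 2.2)
  x^k = (0.0, 0.0), subgradient = b - a^T x = 21.0
  y^{k+1} = 0.3 + 0.1*21.0 = 2.4
Dual objective at y_4 = 2.4: reduced costs (0.0, -10.4), box minimizer x = (0.0, 10.0)
g(y_4) = b*y + (c1 - a1*y)*x1 + (c2 - a2*y)*x2 = 21*2.4 + 0.0*0.0 + (-10.4)*10.0 = 50.4 + 0.0 - 104.0 = -53.6


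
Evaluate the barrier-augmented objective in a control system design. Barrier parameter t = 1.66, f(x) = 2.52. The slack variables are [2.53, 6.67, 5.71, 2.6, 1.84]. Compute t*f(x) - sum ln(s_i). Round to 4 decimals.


Step 1: Compute log-barrier.
ln values: [0.9282, 1.8976, 1.7422, 0.9555, 0.6098]
phi = -(0.9282 + 1.8976 + 1.7422 + 0.9555 + 0.6098) = -6.1333
Step 2: Compute augmented objective.
t*f(x) = 1.66*2.52 = 4.1832
Total = 4.1832 - 6.1333 = -1.9501


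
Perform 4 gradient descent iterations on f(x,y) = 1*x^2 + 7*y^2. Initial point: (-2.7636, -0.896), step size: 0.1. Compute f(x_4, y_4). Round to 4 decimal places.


Gradient descent on f(x,y) = 1*x^2 + 7*y^2.
Starting point: (-2.7636, -0.896), alpha = 0.1
Step 1: grad_x = 2*1*-2.7636 = -5.5272, grad_y = 2*7*-0.896 = -12.544
  x_1 = -2.7636 - 0.1*-5.5272 = -2.2109
  y_1 = -0.896 - 0.1*-12.544 = 0.3584
Step 2: grad_x = 2*1*-2.2109 = -4.4218, grad_y = 2*7*0.3584 = 5.0176
  x_2 = -2.2109 - 0.1*-4.4218 = -1.7687
  y_2 = 0.3584 - 0.1*5.0176 = -0.1434
Step 3: grad_x = 2*1*-1.7687 = -3.5374, grad_y = 2*7*-0.1434 = -2.007
  x_3 = -1.7687 - 0.1*-3.5374 = -1.415
  y_3 = -0.1434 - 0.1*-2.007 = 0.0573
Step 4: grad_x = 2*1*-1.415 = -2.8299, grad_y = 2*7*0.0573 = 0.8028
  x_4 = -1.415 - 0.1*-2.8299 = -1.132
  y_4 = 0.0573 - 0.1*0.8028 = -0.0229
f(-1.132, -0.0229) = 1*(-1.132)^2 + 7*(-0.0229)^2 = 1.285


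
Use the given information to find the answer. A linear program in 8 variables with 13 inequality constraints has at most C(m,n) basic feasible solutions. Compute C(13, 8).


Each vertex corresponds to some choice of n active constraints out of m, so the number of vertices is at most C(m, n) = m! / (n!(m-n)!).
m = 13, n = 8
Numerator: 13 * 12 * 11 * 10 * 9 * 8 * 7 * 6
Denominator: 8! = 40320
C(13, 8) = 1287


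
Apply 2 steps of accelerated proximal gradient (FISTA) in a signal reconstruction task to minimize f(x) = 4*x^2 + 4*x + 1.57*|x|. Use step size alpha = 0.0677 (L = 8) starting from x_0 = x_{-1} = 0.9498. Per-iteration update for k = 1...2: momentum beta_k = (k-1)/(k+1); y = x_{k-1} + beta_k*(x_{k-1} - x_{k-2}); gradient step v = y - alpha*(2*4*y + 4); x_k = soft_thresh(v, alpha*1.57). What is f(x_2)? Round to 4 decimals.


FISTA on f(x) = 4*x^2 + 4*x + 1.57*|x|
L = 8, alpha = 0.0677
Iteration 1: beta = 0.0, y = 0.9498 + 0.0*(0.9498 - 0.9498) = 0.9498
  grad(y) = 11.5984, v = y - alpha*grad = 0.1646
  prox(v) = soft_thresh(0.1646, 0.1063) = 0.0583
Iteration 2: beta = 0.3333, y = 0.0583 + 0.3333*(0.0583 - 0.9498) = -0.2389
  grad(y) = 2.0891, v = y - alpha*grad = -0.3803
  prox(v) = soft_thresh(-0.3803, 0.1063) = -0.274
f(x_2) = 4*(-0.274)^2 + 4*(-0.274) + 1.57*|-0.274| = -0.3655


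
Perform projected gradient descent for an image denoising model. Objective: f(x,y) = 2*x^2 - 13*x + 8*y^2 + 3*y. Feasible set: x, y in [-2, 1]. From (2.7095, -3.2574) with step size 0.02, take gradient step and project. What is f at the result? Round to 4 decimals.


Step 1: Compute gradient at (2.7095, -3.2574).
grad_x = 2*2*2.7095 - 13 = -2.162
grad_y = 2*8*-3.2574 + 3 = -49.1184
Step 2: Gradient step.
x_raw = 2.7095 - 0.02*-2.162 = 2.7527
y_raw = -3.2574 - 0.02*-49.1184 = -2.275
Step 3: Project onto [-2, 1].
x_proj = clip(2.7527) = 1.0
y_proj = clip(-2.275) = -2.0
Step 4: Evaluate f.
f(1.0, -2.0) = 15.0


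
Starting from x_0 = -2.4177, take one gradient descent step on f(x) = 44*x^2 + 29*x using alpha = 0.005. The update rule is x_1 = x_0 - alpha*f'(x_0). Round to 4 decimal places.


We compute the gradient at x_0 and apply the update.
f'(x) = 88*x + 29
f'(-2.4177) = 88*-2.4177 + 29 = -183.7576
x_1 = -2.4177 - 0.005*-183.7576 = -1.4989


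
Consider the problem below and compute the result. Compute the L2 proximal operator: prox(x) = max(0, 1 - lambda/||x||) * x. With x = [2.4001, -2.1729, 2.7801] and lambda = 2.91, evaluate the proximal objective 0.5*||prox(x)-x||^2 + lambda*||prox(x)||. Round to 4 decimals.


Step 1: Compute ||x||.
||x|| = 4.2674
Step 2: Compute scaling factor.
scale = max(0, 1 - 2.91/4.2674) = 0.3181
Step 3: prox(x) = [0.7634, -0.6912, 0.8843]
||prox(x)|| = 1.3574
Step 4: Proximal objective.
0.5*||prox-x||^2 = 4.2341
lambda*||prox|| = 3.95
Total = 8.1842


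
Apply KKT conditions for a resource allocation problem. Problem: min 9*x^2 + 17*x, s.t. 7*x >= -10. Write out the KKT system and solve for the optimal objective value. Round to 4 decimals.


Step 1: Try lambda = 0 (constraint inactive).
Stationarity: 2*9*x + 17 = 0
x* = -17/(2*9) = -17/18 = -0.9444 (rounded; the exact value -17/18 is used below)
Check constraint: 7*-0.9444 = -6.6108 >= -10 -- satisfied.
Step 2: Compute optimal value.
f(x*) = 9*(-17/18)^2 + 17*(-17/18) = -8.0278


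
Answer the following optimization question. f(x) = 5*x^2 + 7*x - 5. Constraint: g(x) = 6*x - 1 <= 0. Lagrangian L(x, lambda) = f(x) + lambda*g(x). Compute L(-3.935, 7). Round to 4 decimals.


Step 1: Evaluate f(x).
f(-3.935) = 5*(-3.935)^2 + 7*(-3.935) - 5 = 44.8761
Step 2: Evaluate g(x).
g(-3.935) = 6*-3.935 - 1 = -24.61
Step 3: Compute Lagrangian.
L = 44.8761 + 7*-24.61 = -127.3939


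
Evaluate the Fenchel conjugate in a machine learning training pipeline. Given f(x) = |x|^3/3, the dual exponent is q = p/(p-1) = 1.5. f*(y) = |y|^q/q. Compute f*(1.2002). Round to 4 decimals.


The conjugate exponent q satisfies 1/p + 1/q = 1.
p = 3, so q = 3/(3 - 1) = 1.5
|y|^q = 1.2002^1.5 = 1.3149
f*(1.2002) = 1.3149 / 1.5 = 0.8766


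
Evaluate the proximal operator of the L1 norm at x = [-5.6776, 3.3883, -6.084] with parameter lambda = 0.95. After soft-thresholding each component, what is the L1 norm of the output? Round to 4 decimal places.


Soft-thresholding with lambda = 0.95:
prox(-5.6776) = sign(-5.6776)*max(|-5.6776| - 0.95, 0) = -4.7276
prox(3.3883) = sign(3.3883)*max(|3.3883| - 0.95, 0) = 2.4383
prox(-6.084) = sign(-6.084)*max(|-6.084| - 0.95, 0) = -5.134
prox(x) = [-4.7276, 2.4383, -5.134]
||prox(x)||_1 = 4.7276 + 2.4383 + 5.134 = 12.2999


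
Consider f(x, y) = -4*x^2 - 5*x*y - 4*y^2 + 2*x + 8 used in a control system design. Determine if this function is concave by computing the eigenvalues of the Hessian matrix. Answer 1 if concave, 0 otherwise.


The Hessian of f(x,y) = -4*x^2 - 5*x*y - 4*y^2 + 2*x + 8 is:
H = [[-8, -5], [-5, -8]]
Trace = -8 - 8 = -16
Determinant = -8*-8 - (-5)^2 = 39
Discriminant = (-16)^2 - 4*39 = 100.0
Eigenvalues: lambda_1 = -13.0, lambda_2 = -3.0
The function is concave.

1


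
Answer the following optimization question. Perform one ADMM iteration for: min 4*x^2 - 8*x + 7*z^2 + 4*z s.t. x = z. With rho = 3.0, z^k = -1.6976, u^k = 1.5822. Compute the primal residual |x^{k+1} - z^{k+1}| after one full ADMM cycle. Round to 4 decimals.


ADMM iteration with rho = 3.0, z^k = -1.6976, u^k = 1.5822
Step 1: x-update.
Minimize 4*x^2 - 8*x + (3.0/2)*(x + 1.6976 + 1.5822)^2
FOC: (2*4 + 3.0)*x = 8 + 3.0*(-1.6976 - 1.5822)
x^{k+1} = -0.1672
Step 2: z-update.
Minimize 7*z^2 + 4*z + (3.0/2)*(-0.1672 - z + 1.5822)^2
FOC: (2*7 + 3.0)*z = -4 + 3.0*(-0.1672 + 1.5822)
z^{k+1} = 0.0144
Step 3: u-update.
u^{k+1} = 1.5822 - 0.1672 - 0.0144 = 1.4006
Step 4: Primal residual = |-0.1672 - 0.0144| = 0.1816


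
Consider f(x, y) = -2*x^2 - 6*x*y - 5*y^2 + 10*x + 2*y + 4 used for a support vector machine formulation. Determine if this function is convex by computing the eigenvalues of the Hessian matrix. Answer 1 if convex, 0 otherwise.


The Hessian of f(x,y) = -2*x^2 - 6*x*y - 5*y^2 + 10*x + 2*y + 4 is:
H = [[-4, -6], [-6, -10]]
Trace = -4 - 10 = -14
Determinant = -4*-10 - (-6)^2 = 4
Discriminant = (-14)^2 - 4*4 = 180.0
Eigenvalues: lambda_1 = -13.7082, lambda_2 = -0.2918
The function is not convex.

0


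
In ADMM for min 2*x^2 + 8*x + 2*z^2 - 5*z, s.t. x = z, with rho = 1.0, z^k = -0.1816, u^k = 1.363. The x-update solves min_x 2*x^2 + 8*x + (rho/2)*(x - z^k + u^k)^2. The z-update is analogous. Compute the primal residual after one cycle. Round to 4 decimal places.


ADMM iteration with rho = 1.0, z^k = -0.1816, u^k = 1.363
Step 1: x-update.
Minimize 2*x^2 + 8*x + (1.0/2)*(x + 0.1816 + 1.363)^2
FOC: (2*2 + 1.0)*x = -8 + 1.0*(-0.1816 - 1.363)
x^{k+1} = -1.9089
Step 2: z-update.
Minimize 2*z^2 - 5*z + (1.0/2)*(-1.9089 - z + 1.363)^2
FOC: (2*2 + 1.0)*z = 5 + 1.0*(-1.9089 + 1.363)
z^{k+1} = 0.8908
Step 3: u-update.
u^{k+1} = 1.363 - 1.9089 - 0.8908 = -1.4367
Step 4: Primal residual = |-1.9089 - 0.8908| = 2.7997


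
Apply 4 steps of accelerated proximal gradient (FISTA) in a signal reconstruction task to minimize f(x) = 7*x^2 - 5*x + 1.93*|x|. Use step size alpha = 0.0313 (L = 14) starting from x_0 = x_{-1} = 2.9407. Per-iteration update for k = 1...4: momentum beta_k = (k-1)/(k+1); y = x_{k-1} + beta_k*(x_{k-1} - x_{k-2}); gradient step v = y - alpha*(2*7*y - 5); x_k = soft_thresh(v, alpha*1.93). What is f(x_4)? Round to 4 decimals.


FISTA on f(x) = 7*x^2 - 5*x + 1.93*|x|
L = 14, alpha = 0.0313
Iteration 1: beta = 0.0, y = 2.9407 + 0.0*(2.9407 - 2.9407) = 2.9407
  grad(y) = 36.1698, v = y - alpha*grad = 1.8086
  prox(v) = soft_thresh(1.8086, 0.0604) = 1.7482
Iteration 2: beta = 0.3333, y = 1.7482 + 0.3333*(1.7482 - 2.9407) = 1.3507
  grad(y) = 13.9094, v = y - alpha*grad = 0.9153
  prox(v) = soft_thresh(0.9153, 0.0604) = 0.8549
Iteration 3: beta = 0.5, y = 0.8549 + 0.5*(0.8549 - 1.7482) = 0.4083
  grad(y) = 0.7156, v = y - alpha*grad = 0.3859
  prox(v) = soft_thresh(0.3859, 0.0604) = 0.3254
Iteration 4: beta = 0.6, y = 0.3254 + 0.6*(0.3254 - 0.8549) = 0.0078
  grad(y) = -4.8911, v = y - alpha*grad = 0.1609
  prox(v) = soft_thresh(0.1609, 0.0604) = 0.1005
f(x_4) = 7*0.1005^2 - 5*0.1005 + 1.93*|0.1005| = -0.2378


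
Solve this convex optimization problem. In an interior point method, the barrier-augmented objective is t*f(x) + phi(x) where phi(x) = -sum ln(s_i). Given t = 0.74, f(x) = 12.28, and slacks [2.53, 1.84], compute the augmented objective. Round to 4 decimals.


Step 1: Compute log-barrier.
ln values: [0.9282, 0.6098]
phi = -(0.9282 + 0.6098) = -1.538
Step 2: Compute augmented objective.
t*f(x) = 0.74*12.28 = 9.0872
Total = 9.0872 - 1.538 = 7.5492


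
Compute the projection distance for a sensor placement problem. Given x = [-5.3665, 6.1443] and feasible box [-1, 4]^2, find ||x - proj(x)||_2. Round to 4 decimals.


Project each component onto [-1, 4].
clip(-5.3665) = -1.0, clip(6.1443) = 4.0
Projection = [-1.0, 4.0]
Squared diffs: [19.0663, 4.598]
Distance = sqrt(23.6643) = 4.8646


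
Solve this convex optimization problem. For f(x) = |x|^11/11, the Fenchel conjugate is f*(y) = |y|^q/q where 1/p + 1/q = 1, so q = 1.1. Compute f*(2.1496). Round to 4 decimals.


The conjugate exponent q satisfies 1/p + 1/q = 1.
p = 11, so q = 11/(11 - 1) = 1.1
|y|^q = 2.1496^1.1 = 2.3206
f*(2.1496) = 2.3206 / 1.1 = 2.1096


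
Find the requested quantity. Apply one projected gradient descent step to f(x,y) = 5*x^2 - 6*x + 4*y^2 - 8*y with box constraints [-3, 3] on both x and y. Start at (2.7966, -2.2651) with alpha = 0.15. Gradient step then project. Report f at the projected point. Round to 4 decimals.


Step 1: Compute gradient at (2.7966, -2.2651).
grad_x = 2*5*2.7966 - 6 = 21.966
grad_y = 2*4*-2.2651 - 8 = -26.1208
Step 2: Gradient step.
x_raw = 2.7966 - 0.15*21.966 = -0.4983
y_raw = -2.2651 - 0.15*-26.1208 = 1.653
Step 3: Project onto [-3, 3].
x_proj = clip(-0.4983) = -0.4983
y_proj = clip(1.653) = 1.653
Step 4: Evaluate f.
f(-0.4983, 1.653) = 1.9371


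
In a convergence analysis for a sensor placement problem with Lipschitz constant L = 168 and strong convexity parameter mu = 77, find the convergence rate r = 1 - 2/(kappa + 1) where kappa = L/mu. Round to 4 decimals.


Step 1: Compute the condition number.
kappa = L/mu = 168/77 = 2.1818
Step 2: Compute the convergence rate.
r = 1 - 2/(kappa + 1) = 1 - 2*mu/(L + mu) = (L - mu)/(L + mu) = 91/245 = 0.3714


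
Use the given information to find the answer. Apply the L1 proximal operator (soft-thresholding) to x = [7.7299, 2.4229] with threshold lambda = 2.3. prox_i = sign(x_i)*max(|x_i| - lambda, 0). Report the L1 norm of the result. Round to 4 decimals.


Soft-thresholding with lambda = 2.3:
prox(7.7299) = sign(7.7299)*max(|7.7299| - 2.3, 0) = 5.4299
prox(2.4229) = sign(2.4229)*max(|2.4229| - 2.3, 0) = 0.1229
prox(x) = [5.4299, 0.1229]
||prox(x)||_1 = 5.4299 + 0.1229 = 5.5528


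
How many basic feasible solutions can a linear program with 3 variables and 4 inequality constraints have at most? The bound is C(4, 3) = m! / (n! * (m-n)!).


Each vertex corresponds to some choice of n active constraints out of m, so the number of vertices is at most C(m, n) = m! / (n!(m-n)!).
m = 4, n = 3
Numerator: 4 * 3 * 2
Denominator: 3! = 6
C(4, 3) = 4


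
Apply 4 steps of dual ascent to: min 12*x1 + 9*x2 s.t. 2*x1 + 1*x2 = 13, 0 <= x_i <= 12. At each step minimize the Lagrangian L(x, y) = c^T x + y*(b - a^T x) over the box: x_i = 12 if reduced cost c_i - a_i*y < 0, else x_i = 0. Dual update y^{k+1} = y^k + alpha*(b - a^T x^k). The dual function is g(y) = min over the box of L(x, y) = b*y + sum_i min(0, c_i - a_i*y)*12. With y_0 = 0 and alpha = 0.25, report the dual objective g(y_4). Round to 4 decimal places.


Dual ascent for LP: min 12*x1 + 9*x2, 2*x1 + 1*x2 = 13, 0 <= x_i <= 12
Step 1: y^k = 0.0, reduced costs: (12.0, 9.0)
  x^k = (0.0, 0.0), subgradient = b - a^T x = 13.0
  y^{k+1} = 0.0 + 0.25*13.0 = 3.25
Step 2: y^k = 3.25, reduced costs: (5.5, 5.75)
  x^k = (0.0, 0.0), subgradient = b - a^T x = 13.0
  y^{k+1} = 3.25 + 0.25*13.0 = 6.5
Step 3: y^k = 6.5, reduced costs: (-1.0, 2.5)
  x^k = (12.0, 0.0), subgradient = b - a^T x = -11.0
  y^{k+1} = 6.5 + 0.25*-11.0 = 3.75
Step 4: y^k = 3.75, reduced costs: (4.5, 5.25)
  x^k = (0.0, 0.0), subgradient = b - a^T x = 13.0
  y^{k+1} = 3.75 + 0.25*13.0 = 7.0
Dual objective at y_4 = 7.0: reduced costs (-2.0, 2.0), box minimizer x = (12.0, 0.0)
g(y_4) = b*y + (c1 - a1*y)*x1 + (c2 - a2*y)*x2 = 13*7.0 + (-2.0)*12.0 + 2.0*0.0 = 91.0 - 24.0 + 0.0 = 67.0


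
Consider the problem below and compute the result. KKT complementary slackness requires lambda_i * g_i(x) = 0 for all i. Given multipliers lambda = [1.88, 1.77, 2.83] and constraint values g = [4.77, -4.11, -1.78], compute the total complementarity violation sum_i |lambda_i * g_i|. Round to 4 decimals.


KKT complementary slackness check:
lambda_1 * g_1 = 1.88 * 4.77 = 8.9676
lambda_2 * g_2 = 1.77 * -4.11 = -7.2747
lambda_3 * g_3 = 2.83 * -1.78 = -5.0374
Total violation = 8.9676 + 7.2747 + 5.0374 = 21.2797


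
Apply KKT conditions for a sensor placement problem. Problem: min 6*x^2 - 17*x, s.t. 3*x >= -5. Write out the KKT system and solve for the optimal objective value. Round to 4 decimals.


Step 1: Try lambda = 0 (constraint inactive).
Stationarity: 2*6*x - 17 = 0
x* = 17/(2*6) = 17/12 = 1.4167 (rounded; the exact value 17/12 is used below)
Check constraint: 3*1.4167 = 4.2501 >= -5 -- satisfied.
Step 2: Compute optimal value.
f(x*) = 6*(17/12)^2 - 17*(17/12) = -12.0417


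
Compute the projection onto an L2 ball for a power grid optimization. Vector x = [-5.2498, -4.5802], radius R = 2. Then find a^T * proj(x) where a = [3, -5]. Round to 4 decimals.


Step 1: Compute ||x|| (intermediates to 6 decimals).
||x|| = sqrt((-5.2498)^2 + (-4.5802)^2) = 6.966967
Step 2: Project.
Since ||x|| > R, scale = R/||x|| = 2/6.966967 = 0.287069, proj(x) = scale * x
proj(x) = [-1.507055, -1.314833]
Step 3: Dot product.
a^T * proj(x) = 3*(-1.507055) - 5*(-1.314833) = 2.053


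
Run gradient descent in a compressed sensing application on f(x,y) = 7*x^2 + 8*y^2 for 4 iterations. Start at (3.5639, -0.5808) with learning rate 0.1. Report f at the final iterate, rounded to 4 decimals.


Gradient descent on f(x,y) = 7*x^2 + 8*y^2.
Starting point: (3.5639, -0.5808), alpha = 0.1
Step 1: grad_x = 2*7*3.5639 = 49.8946, grad_y = 2*8*-0.5808 = -9.2928
  x_1 = 3.5639 - 0.1*49.8946 = -1.4256
  y_1 = -0.5808 - 0.1*-9.2928 = 0.3485
Step 2: grad_x = 2*7*-1.4256 = -19.9578, grad_y = 2*8*0.3485 = 5.5757
  x_2 = -1.4256 - 0.1*-19.9578 = 0.5702
  y_2 = 0.3485 - 0.1*5.5757 = -0.2091
Step 3: grad_x = 2*7*0.5702 = 7.9831, grad_y = 2*8*-0.2091 = -3.3454
  x_3 = 0.5702 - 0.1*7.9831 = -0.2281
  y_3 = -0.2091 - 0.1*-3.3454 = 0.1255
Step 4: grad_x = 2*7*-0.2281 = -3.1933, grad_y = 2*8*0.1255 = 2.0072
  x_4 = -0.2281 - 0.1*-3.1933 = 0.0912
  y_4 = 0.1255 - 0.1*2.0072 = -0.0753
f(0.0912, -0.0753) = 7*0.0912^2 + 8*(-0.0753)^2 = 0.1036


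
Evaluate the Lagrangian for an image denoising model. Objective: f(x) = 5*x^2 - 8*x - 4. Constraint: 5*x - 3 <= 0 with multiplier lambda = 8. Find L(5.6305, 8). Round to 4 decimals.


Step 1: Evaluate f(x).
f(5.6305) = 5*5.6305^2 - 8*5.6305 - 4 = 109.4687
Step 2: Evaluate g(x).
g(5.6305) = 5*5.6305 - 3 = 25.1525
Step 3: Compute Lagrangian.
L = 109.4687 + 8*25.1525 = 310.6887


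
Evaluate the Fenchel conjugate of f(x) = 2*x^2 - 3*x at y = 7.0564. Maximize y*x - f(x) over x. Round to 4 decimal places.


f*(y) = sup_x {y*x - a*x^2 - b*x} = sup_x {(y-b)*x - a*x^2}
FOC: (y - b) - 2a*x = 0 => x* = (y - b)/(2a)
x* = (7.0564 + 3)/(2*2) = 2.5141
f*(7.0564) = (y-b)^2/(4a) = (7.0564 + 3)^2/(4*2)
= 101.1312/8 = 12.6414


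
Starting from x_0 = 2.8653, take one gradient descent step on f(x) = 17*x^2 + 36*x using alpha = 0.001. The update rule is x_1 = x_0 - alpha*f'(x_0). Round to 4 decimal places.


We compute the gradient at x_0 and apply the update.
f'(x) = 34*x + 36
f'(2.8653) = 34*2.8653 + 36 = 133.4202
x_1 = 2.8653 - 0.001*133.4202 = 2.7319


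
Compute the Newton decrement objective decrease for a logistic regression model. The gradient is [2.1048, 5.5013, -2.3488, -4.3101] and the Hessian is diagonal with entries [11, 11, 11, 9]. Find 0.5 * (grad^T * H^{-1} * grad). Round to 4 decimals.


Step 1: H is diagonal, so H^(-1) * g = [0.1913, 0.5001, -0.2135, -0.4789].
Step 2: g^T H^(-1) g = sum_i g_i^2 / H_ii
  = (2.1048)^2/11 + (5.5013)^2/11 + (-2.3488)^2/11 + (-4.3101)^2/9
  = 0.4027 + 2.7513 + 0.5015 + 2.0641 = 5.7197
Step 3: Objective decrease = 0.5 * g^T H^(-1) g = 2.8598


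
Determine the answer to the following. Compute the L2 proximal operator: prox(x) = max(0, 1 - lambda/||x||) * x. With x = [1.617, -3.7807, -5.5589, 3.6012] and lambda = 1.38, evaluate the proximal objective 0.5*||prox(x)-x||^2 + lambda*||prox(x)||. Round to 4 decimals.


Step 1: Compute ||x||.
||x|| = 7.796
Step 2: Compute scaling factor.
scale = max(0, 1 - 1.38/7.796) = 0.823
Step 3: prox(x) = [1.3308, -3.1115, -4.5749, 2.9637]
||prox(x)|| = 6.416
Step 4: Proximal objective.
0.5*||prox-x||^2 = 0.9522
lambda*||prox|| = 8.8541
Total = 9.8063


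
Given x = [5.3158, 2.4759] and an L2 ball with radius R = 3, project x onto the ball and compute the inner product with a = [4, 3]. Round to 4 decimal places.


Step 1: Compute ||x|| (intermediates to 6 decimals).
||x|| = sqrt(5.3158^2 + 2.4759^2) = 5.864112
Step 2: Project.
Since ||x|| > R, scale = R/||x|| = 3/5.864112 = 0.511586, proj(x) = scale * x
proj(x) = [2.719489, 1.266636]
Step 3: Dot product.
a^T * proj(x) = 4*2.719489 + 3*1.266636 = 14.6779


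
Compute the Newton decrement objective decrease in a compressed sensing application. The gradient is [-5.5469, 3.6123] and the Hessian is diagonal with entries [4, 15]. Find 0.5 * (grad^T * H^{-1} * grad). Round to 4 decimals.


Step 1: H is diagonal, so H^(-1) * g = [-1.3867, 0.2408].
Step 2: g^T H^(-1) g = sum_i g_i^2 / H_ii
  = (-5.5469)^2/4 + (3.6123)^2/15
  = 7.692 + 0.8699 = 8.5619
Step 3: Objective decrease = 0.5 * g^T H^(-1) g = 4.281


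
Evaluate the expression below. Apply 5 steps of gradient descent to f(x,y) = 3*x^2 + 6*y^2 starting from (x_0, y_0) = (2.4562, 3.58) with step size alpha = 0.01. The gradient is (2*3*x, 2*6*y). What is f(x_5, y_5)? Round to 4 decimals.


Gradient descent on f(x,y) = 3*x^2 + 6*y^2.
Starting point: (2.4562, 3.58), alpha = 0.01
Step 1: grad_x = 2*3*2.4562 = 14.7372, grad_y = 2*6*3.58 = 42.96
  x_1 = 2.4562 - 0.01*14.7372 = 2.3088
  y_1 = 3.58 - 0.01*42.96 = 3.1504
Step 2: grad_x = 2*3*2.3088 = 13.853, grad_y = 2*6*3.1504 = 37.8048
  x_2 = 2.3088 - 0.01*13.853 = 2.1703
  y_2 = 3.1504 - 0.01*37.8048 = 2.7724
Step 3: grad_x = 2*3*2.1703 = 13.0218, grad_y = 2*6*2.7724 = 33.2682
  x_3 = 2.1703 - 0.01*13.0218 = 2.0401
  y_3 = 2.7724 - 0.01*33.2682 = 2.4397
Step 4: grad_x = 2*3*2.0401 = 12.2405, grad_y = 2*6*2.4397 = 29.276
  x_4 = 2.0401 - 0.01*12.2405 = 1.9177
  y_4 = 2.4397 - 0.01*29.276 = 2.1469
Step 5: grad_x = 2*3*1.9177 = 11.5061, grad_y = 2*6*2.1469 = 25.7629
  x_5 = 1.9177 - 0.01*11.5061 = 1.8026
  y_5 = 2.1469 - 0.01*25.7629 = 1.8893
f(1.8026, 1.8893) = 3*1.8026^2 + 6*1.8893^2 = 31.1645
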